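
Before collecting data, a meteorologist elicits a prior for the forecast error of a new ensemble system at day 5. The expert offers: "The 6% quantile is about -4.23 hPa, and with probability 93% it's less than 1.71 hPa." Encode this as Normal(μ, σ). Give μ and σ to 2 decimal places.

μ = -1.18, σ = 1.96

For Normal(μ,σ), the p-quantile is μ + z_p·σ. Here z_{0.06} = -1.555, z_{0.93} = 1.476.
So -4.23 = μ − 1.555σ and 1.71 = μ + 1.476σ.
Subtracting: σ = (1.71 − -4.23)/(1.476 − (-1.555)) = 1.96.
Then μ = -4.23 − (-1.555)·1.96 = -1.18.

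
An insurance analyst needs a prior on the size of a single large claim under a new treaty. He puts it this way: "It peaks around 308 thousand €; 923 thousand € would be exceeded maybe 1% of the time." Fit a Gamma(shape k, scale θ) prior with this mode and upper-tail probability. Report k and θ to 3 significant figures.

k ≈ 4.74, θ ≈ 82.4

Gamma(k,θ) with k>1 has mode (k−1)θ, so θ = 308/(k−1).
Need P(X < 923) = 0.99 with θ tied to k this way. Start at k = 2, θ = 308: P(X<923) ≈ 0.800.
Too low — raise k to concentrate. Iterating converges to k ≈ 4.74.
Then θ = 308/(4.74−1) ≈ 82.4.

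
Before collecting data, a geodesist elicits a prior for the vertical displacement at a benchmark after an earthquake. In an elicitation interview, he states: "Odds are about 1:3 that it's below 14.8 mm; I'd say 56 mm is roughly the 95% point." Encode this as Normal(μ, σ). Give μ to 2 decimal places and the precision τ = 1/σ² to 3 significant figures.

μ = 26.78, τ = 0.00317

The p-quantile of Normal(μ,σ) is μ + z_p·σ, with z_{0.25} = -0.6745 and z_{0.95} = 1.645.
Eliminate σ: μ = (z₂·x₁ − z₁·x₂)/(z₂ − z₁) = (1.645·14.8 − (-0.6745)·56)/2.319 = 26.78.
Then σ = (x₂ − x₁)/(z₂ − z₁) = (56 − 14.8)/2.319 = 17.76.
Precision τ = 1/σ² = 1/17.76² = 0.00317.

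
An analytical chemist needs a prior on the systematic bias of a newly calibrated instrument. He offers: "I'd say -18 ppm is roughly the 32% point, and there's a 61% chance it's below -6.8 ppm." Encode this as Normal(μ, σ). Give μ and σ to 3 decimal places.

The p-quantile of Normal(μ,σ) is μ + z_p·σ, with z_{0.32} = -0.4677 and z_{0.61} = 0.2793.
Eliminate σ: μ = (z₂·x₁ − z₁·x₂)/(z₂ − z₁) = (0.2793·-18 − (-0.4677)·-6.8)/0.747 = -10.988.
Then σ = (x₂ − x₁)/(z₂ − z₁) = (-6.8 − -18)/0.747 = 14.993.

μ = -10.988, σ = 14.993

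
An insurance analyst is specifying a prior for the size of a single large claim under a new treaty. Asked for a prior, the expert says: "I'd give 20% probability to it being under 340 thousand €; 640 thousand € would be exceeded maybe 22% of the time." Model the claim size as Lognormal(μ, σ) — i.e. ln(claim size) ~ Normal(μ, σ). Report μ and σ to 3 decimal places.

μ ≈ 6.159, σ ≈ 0.392

If T ~ Lognormal(μ,σ) then ln T ~ Normal(μ,σ), so the p-quantile of ln T is μ + z_p·σ.
ln(340) = 5.829 and ln(640) = 6.461; z_{0.2} = -0.8416, z_{0.78} = 0.7722.
σ = (6.461 − 5.829)/(0.7722 − (-0.8416)) = 0.392.
μ = 5.829 − (-0.8416)·0.392 = 6.159.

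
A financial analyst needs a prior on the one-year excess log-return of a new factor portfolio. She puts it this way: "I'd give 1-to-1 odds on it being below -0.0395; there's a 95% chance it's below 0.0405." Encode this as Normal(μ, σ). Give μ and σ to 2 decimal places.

μ = -0.04, σ = 0.05

For Normal(μ,σ), the p-quantile is μ + z_p·σ. Here z_{0.5} = 0, z_{0.95} = 1.645.
So -0.0395 = μ + 0σ and 0.0405 = μ + 1.645σ.
Subtracting: σ = (0.0405 − -0.0395)/(1.645 − (0)) = 0.05.
Then μ = -0.0395 − (0)·0.05 = -0.04.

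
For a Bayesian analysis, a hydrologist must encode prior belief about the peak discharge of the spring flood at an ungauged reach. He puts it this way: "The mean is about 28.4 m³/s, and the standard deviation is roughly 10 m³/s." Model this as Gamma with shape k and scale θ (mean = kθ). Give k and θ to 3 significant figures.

k ≈ 8.07, θ ≈ 3.52

For Gamma(k, scale θ): mean = kθ, variance = kθ², so CV = 1/√k.
CV = SD/mean = 10/28.4 = 0.3521, hence k = 1/CV² = 8.07.
Then θ = mean/k = 28.4/8.07 = 3.52.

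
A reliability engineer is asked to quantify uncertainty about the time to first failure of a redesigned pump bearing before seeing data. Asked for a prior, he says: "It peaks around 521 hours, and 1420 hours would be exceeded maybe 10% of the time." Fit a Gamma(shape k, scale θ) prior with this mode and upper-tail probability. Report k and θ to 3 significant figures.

Gamma(k,θ) with k>1 has mode (k−1)θ, so θ = 521/(k−1).
Need P(X < 1420) = 0.9 with θ tied to k this way. Start at k = 2, θ = 521: P(X<1420) ≈ 0.756.
Too low — raise k to concentrate. Iterating converges to k ≈ 2.9.
Then θ = 521/(2.9−1) ≈ 274.

k ≈ 2.9, θ ≈ 274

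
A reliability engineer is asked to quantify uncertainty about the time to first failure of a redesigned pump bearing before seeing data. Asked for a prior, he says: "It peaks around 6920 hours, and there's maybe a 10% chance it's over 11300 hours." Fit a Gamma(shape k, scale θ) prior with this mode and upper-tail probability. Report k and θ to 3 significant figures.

Gamma(k,θ) with k>1 has mode (k−1)θ, so θ = 6920/(k−1).
Need P(X < 11300) = 0.9 with θ tied to k this way. Start at k = 2, θ = 6920: P(X<11300) ≈ 0.486.
Too low — raise k to concentrate. Iterating converges to k ≈ 8.83.
Then θ = 6920/(8.83−1) ≈ 883.

k ≈ 8.83, θ ≈ 883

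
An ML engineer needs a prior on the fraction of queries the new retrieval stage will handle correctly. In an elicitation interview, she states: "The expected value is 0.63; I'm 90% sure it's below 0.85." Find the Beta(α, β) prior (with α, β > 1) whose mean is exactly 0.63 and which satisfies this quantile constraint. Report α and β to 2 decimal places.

α ≈ 4.25, β ≈ 2.50

With mean 0.63 fixed, write α = 0.63s, β = 0.37s where s = α+β.
Need P(θ < 0.85) = 0.9 under Beta(0.63s, 0.37s). Normal approximation: (q−m)/√(m(1−m)/s) ≈ z_{0.9} = 1.28, so s ≈ 0.63·0.37·(1.28)²/(0.85−0.63)² = 7.9.
At s = 7.9: P(θ<0.85) ≈ 0.920. Adjusting to match 0.9 gives s ≈ 6.75.
So α = 0.63·6.75 ≈ 4.25, β = 0.37·6.75 ≈ 2.50.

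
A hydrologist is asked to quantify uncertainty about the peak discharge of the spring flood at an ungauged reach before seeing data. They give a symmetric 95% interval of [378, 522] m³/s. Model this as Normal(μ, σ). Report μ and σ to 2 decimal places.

μ = 450.00, σ = 36.74

A symmetric 95% interval runs μ ± z·σ with z = 1.96.
Half-width = 72, so σ = 72/1.96 = 36.74.
μ is the interval midpoint, 450.00.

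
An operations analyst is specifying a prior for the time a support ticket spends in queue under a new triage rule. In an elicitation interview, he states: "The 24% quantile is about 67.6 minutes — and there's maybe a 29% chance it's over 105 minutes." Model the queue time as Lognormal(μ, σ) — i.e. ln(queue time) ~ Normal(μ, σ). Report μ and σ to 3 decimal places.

μ ≈ 4.461, σ ≈ 0.350

If T ~ Lognormal(μ,σ) then ln T ~ Normal(μ,σ), so the p-quantile of ln T is μ + z_p·σ.
ln(67.6) = 4.214 and ln(105) = 4.654; z_{0.24} = -0.7063, z_{0.71} = 0.5534.
σ = (4.654 − 4.214)/(0.5534 − (-0.7063)) = 0.350.
μ = 4.214 − (-0.7063)·0.350 = 4.461.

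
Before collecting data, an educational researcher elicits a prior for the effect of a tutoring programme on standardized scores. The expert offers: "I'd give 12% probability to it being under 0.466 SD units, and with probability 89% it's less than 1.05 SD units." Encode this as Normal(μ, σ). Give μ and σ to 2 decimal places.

μ = 0.75, σ = 0.24

For Normal(μ,σ), the p-quantile is μ + z_p·σ. Here z_{0.12} = -1.175, z_{0.89} = 1.227.
So 0.466 = μ − 1.175σ and 1.05 = μ + 1.227σ.
Subtracting: σ = (1.05 − 0.466)/(1.227 − (-1.175)) = 0.24.
Then μ = 0.466 − (-1.175)·0.24 = 0.75.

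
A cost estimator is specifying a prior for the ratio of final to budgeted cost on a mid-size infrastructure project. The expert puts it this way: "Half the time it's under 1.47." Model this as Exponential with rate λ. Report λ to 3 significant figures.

Exponential median = ln 2 / λ, so λ = ln 2 / 1.47 = 0.472.

λ ≈ 0.472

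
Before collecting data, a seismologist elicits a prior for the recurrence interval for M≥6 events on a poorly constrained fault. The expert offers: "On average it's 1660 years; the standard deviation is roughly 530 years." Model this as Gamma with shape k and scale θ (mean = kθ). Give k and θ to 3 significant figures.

For Gamma(k, scale θ): mean = kθ, variance = kθ², so CV = 1/√k.
CV = SD/mean = 530/1660 = 0.3193, hence k = 1/CV² = 9.81.
Then θ = mean/k = 1660/9.81 = 169.

k ≈ 9.81, θ ≈ 169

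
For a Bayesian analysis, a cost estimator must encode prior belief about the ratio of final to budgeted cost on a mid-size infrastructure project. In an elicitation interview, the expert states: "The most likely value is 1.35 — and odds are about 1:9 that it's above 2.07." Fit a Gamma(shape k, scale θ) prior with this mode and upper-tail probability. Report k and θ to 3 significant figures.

k ≈ 11.2, θ ≈ 0.132

Gamma(k,θ) with k>1 has mode (k−1)θ, so θ = 1.35/(k−1).
Need P(X < 2.07) = 0.9 with θ tied to k this way. Start at k = 2, θ = 1.35: P(X<2.07) ≈ 0.453.
Too low — raise k to concentrate. Iterating converges to k ≈ 11.2.
Then θ = 1.35/(11.2−1) ≈ 0.132.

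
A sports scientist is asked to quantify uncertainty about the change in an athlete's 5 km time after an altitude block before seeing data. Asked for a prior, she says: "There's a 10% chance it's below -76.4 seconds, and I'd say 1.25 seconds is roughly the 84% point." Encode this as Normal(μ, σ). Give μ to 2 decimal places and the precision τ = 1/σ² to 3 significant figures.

μ = -32.68, τ = 0.000859

For Normal(μ,σ), the p-quantile is μ + z_p·σ. Here z_{0.1} = -1.282, z_{0.84} = 0.9945.
So -76.4 = μ − 1.282σ and 1.25 = μ + 0.9945σ.
Subtracting: σ = (1.25 − -76.4)/(0.9945 − (-1.282)) = 34.12.
Then μ = -76.4 − (-1.282)·34.12 = -32.68.
Precision τ = 1/σ² = 1/34.12² = 0.000859.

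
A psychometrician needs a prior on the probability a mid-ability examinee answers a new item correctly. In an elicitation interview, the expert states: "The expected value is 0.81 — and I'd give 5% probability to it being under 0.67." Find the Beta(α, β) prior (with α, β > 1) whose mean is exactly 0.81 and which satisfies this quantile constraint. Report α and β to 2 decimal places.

α ≈ 20.15, β ≈ 4.73

With mean 0.81 fixed, write α = 0.81s, β = 0.19s where s = α+β.
Need P(θ < 0.67) = 0.05 under Beta(0.81s, 0.19s). Normal approximation: (q−m)/√(m(1−m)/s) ≈ z_{0.05} = -1.64, so s ≈ 0.81·0.19·(-1.64)²/(0.67−0.81)² = 21.2.
At s = 21.2: P(θ<0.67) ≈ 0.063. Adjusting to match 0.05 gives s ≈ 24.88.
So α = 0.81·24.88 ≈ 20.15, β = 0.19·24.88 ≈ 4.73.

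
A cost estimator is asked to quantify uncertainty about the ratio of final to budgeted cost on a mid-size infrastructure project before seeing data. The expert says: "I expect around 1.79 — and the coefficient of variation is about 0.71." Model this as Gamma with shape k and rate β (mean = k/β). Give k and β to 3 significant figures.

k ≈ 1.98, β ≈ 1.11

For Gamma(k, rate β): mean = k/β, variance = k/β², so CV = 1/√k.
CV = 0.71, hence k = 1/CV² = 1.98.
Then β = k/mean = 1.98/1.79 = 1.11.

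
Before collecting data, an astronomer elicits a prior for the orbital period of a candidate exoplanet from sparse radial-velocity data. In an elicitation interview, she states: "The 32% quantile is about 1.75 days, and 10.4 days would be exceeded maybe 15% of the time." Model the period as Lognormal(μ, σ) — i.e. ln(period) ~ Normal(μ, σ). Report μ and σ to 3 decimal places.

μ ≈ 1.114, σ ≈ 1.185

If T ~ Lognormal(μ,σ) then ln T ~ Normal(μ,σ), so the p-quantile of ln T is μ + z_p·σ.
ln(1.75) = 0.5596 and ln(10.4) = 2.342; z_{0.32} = -0.4677, z_{0.85} = 1.036.
σ = (2.342 − 0.5596)/(1.036 − (-0.4677)) = 1.185.
μ = 0.5596 − (-0.4677)·1.185 = 1.114.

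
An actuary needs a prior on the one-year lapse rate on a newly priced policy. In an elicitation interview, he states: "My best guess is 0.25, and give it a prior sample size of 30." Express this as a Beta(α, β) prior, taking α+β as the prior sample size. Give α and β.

Under the effective-sample-size interpretation, Beta(α, β) has prior mean α/(α+β) and prior sample size α+β.
So α+β = 30 and α/(α+β) = 0.25, giving α = 0.25·30 = 7.5 and β = 30 − 7.5 = 22.5.

α = 7.5, β = 22.5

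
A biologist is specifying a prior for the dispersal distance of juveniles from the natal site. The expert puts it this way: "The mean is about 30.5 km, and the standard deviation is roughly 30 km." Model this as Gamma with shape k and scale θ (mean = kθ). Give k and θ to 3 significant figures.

For Gamma(k, scale θ): mean = kθ, variance = kθ², so CV = 1/√k.
CV = SD/mean = 30/30.5 = 0.9836, hence k = 1/CV² = 1.03.
Then θ = mean/k = 30.5/1.03 = 29.5.

k ≈ 1.03, θ ≈ 29.5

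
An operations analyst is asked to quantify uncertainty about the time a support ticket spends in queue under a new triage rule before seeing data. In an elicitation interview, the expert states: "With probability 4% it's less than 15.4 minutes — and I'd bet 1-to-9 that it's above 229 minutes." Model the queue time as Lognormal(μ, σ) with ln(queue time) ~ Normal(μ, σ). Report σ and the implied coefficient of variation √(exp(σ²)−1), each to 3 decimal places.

If T ~ Lognormal(μ,σ) then ln T ~ Normal(μ,σ), so the p-quantile of ln T is μ + z_p·σ.
ln(15.4) = 2.734 and ln(229) = 5.434; z_{0.04} = -1.751, z_{0.9} = 1.282.
σ = (5.434 − 2.734)/(1.282 − (-1.751)) = 0.890.
μ = 2.734 − (-1.751)·0.890 = 4.293.
CV = √(exp(σ²)−1) = √(exp(0.7925)−1) = 1.099.

σ ≈ 0.890, CV ≈ 1.099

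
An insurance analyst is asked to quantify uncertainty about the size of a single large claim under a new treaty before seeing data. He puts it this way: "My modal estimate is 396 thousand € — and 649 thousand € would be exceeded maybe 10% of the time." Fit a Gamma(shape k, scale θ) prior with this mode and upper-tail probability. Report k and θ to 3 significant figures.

k ≈ 8.72, θ ≈ 51.3

Gamma(k,θ) with k>1 has mode (k−1)θ, so θ = 396/(k−1).
Need P(X < 649) = 0.9 with θ tied to k this way. Start at k = 2, θ = 396: P(X<649) ≈ 0.488.
Too low — raise k to concentrate. Iterating converges to k ≈ 8.72.
Then θ = 396/(8.72−1) ≈ 51.3.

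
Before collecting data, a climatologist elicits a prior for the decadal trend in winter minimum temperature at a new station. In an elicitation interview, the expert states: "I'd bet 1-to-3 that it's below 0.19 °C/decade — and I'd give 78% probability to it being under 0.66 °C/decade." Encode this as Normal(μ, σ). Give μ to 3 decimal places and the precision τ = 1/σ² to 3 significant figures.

The p-quantile of Normal(μ,σ) is μ + z_p·σ, with z_{0.25} = -0.6745 and z_{0.78} = 0.7722.
Eliminate σ: μ = (z₂·x₁ − z₁·x₂)/(z₂ − z₁) = (0.7722·0.19 − (-0.6745)·0.66)/1.447 = 0.409.
Then σ = (x₂ − x₁)/(z₂ − z₁) = (0.66 − 0.19)/1.447 = 0.325.
Precision τ = 1/σ² = 1/0.3249² = 9.47.

μ = 0.409, τ = 9.47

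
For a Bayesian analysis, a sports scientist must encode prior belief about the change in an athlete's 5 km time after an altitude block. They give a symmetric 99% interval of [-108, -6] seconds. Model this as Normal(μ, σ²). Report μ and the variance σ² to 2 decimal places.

A symmetric 99% interval runs μ ± z·σ with z = 2.576.
Half-width = 51, so σ = 51/2.576 = 19.799 and σ² = 392.02.
μ is the interval midpoint, -57.00.

μ = -57.00, σ² = 392.02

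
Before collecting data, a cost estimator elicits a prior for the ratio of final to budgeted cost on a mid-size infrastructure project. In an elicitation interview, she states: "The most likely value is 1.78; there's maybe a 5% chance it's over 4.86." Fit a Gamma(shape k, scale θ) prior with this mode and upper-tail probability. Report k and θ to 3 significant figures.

Gamma(k,θ) with k>1 has mode (k−1)θ, so θ = 1.78/(k−1).
Need P(X < 4.86) = 0.95 with θ tied to k this way. Start at k = 2, θ = 1.78: P(X<4.86) ≈ 0.757.
Too low — raise k to concentrate. Iterating converges to k ≈ 3.66.
Then θ = 1.78/(3.66−1) ≈ 0.669.

k ≈ 3.66, θ ≈ 0.669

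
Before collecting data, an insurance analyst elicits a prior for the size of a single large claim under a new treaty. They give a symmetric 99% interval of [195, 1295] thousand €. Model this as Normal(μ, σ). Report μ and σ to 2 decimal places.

A symmetric 99% interval runs μ ± z·σ with z = 2.576.
Half-width = 550, so σ = 550/2.576 = 213.52.
μ is the interval midpoint, 745.00.

μ = 745.00, σ = 213.52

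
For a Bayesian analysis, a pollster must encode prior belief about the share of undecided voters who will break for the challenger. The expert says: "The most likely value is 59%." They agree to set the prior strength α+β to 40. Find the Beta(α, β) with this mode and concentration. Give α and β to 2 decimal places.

α = 23.42, β = 16.58

For α,β > 1 the Beta mode is (α−1)/(α+β−2). With α+β = 40, the mode is (α−1)/38.
Set (α−1)/38 = 0.59 → α = 1 + 0.59·38 = 23.42.
β = 40 − α = 16.58.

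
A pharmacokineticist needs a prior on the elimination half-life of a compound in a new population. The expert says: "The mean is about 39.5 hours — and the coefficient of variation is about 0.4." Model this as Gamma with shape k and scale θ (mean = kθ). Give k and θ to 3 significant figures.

k ≈ 6.25, θ ≈ 6.32

For Gamma(k, scale θ): mean = kθ, variance = kθ², so CV = 1/√k.
CV = 0.4, hence k = 1/CV² = 6.25.
Then θ = mean/k = 39.5/6.25 = 6.32.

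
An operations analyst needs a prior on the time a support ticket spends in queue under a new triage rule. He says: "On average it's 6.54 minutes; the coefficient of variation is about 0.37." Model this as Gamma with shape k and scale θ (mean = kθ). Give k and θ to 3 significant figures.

k ≈ 7.3, θ ≈ 0.895

For Gamma(k, scale θ): mean = kθ, variance = kθ², so CV = 1/√k.
CV = 0.37, hence k = 1/CV² = 7.3.
Then θ = mean/k = 6.54/7.3 = 0.895.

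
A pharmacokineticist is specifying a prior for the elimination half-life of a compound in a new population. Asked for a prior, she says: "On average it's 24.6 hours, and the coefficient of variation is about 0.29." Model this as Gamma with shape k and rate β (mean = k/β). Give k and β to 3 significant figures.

For Gamma(k, rate β): mean = k/β, variance = k/β², so CV = 1/√k.
CV = 0.29, hence k = 1/CV² = 11.9.
Then β = k/mean = 11.9/24.6 = 0.483.

k ≈ 11.9, β ≈ 0.483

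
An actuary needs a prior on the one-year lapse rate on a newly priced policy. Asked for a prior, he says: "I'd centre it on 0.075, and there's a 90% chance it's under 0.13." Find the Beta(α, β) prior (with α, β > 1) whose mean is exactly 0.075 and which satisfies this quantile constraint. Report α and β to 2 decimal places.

With mean 0.075 fixed, write α = 0.075s, β = 0.925s where s = α+β.
Need P(θ < 0.13) = 0.9 under Beta(0.075s, 0.925s). Normal approximation: (q−m)/√(m(1−m)/s) ≈ z_{0.9} = 1.28, so s ≈ 0.075·0.925·(1.28)²/(0.13−0.075)² = 37.7.
At s = 37.7: P(θ<0.13) ≈ 0.893. Adjusting to match 0.9 gives s ≈ 41.11.
So α = 0.075·41.11 ≈ 3.08, β = 0.925·41.11 ≈ 38.02.

α ≈ 3.08, β ≈ 38.02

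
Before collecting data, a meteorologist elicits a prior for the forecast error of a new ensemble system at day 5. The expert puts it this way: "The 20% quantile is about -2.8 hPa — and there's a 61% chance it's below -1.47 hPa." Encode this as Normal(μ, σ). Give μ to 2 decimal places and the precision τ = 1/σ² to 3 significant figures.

μ = -1.80, τ = 0.71

The p-quantile of Normal(μ,σ) is μ + z_p·σ, with z_{0.2} = -0.8416 and z_{0.61} = 0.2793.
Eliminate σ: μ = (z₂·x₁ − z₁·x₂)/(z₂ − z₁) = (0.2793·-2.8 − (-0.8416)·-1.47)/1.121 = -1.80.
Then σ = (x₂ − x₁)/(z₂ − z₁) = (-1.47 − -2.8)/1.121 = 1.19.
Precision τ = 1/σ² = 1/1.187² = 0.71.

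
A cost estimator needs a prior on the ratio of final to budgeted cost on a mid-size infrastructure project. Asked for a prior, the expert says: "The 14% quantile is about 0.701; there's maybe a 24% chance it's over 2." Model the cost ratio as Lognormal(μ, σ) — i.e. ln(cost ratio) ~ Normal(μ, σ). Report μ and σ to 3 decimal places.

μ ≈ 0.279, σ ≈ 0.587

If T ~ Lognormal(μ,σ) then ln T ~ Normal(μ,σ), so the p-quantile of ln T is μ + z_p·σ.
ln(0.701) = -0.3552 and ln(2) = 0.6931; z_{0.14} = -1.08, z_{0.76} = 0.7063.
σ = (0.6931 − -0.3552)/(0.7063 − (-1.08)) = 0.587.
μ = -0.3552 − (-1.08)·0.587 = 0.279.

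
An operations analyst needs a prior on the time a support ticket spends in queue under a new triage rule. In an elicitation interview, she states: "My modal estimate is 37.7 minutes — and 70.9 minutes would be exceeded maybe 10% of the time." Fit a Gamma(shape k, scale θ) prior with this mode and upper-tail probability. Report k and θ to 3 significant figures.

Gamma(k,θ) with k>1 has mode (k−1)θ, so θ = 37.7/(k−1).
Need P(X < 70.9) = 0.9 with θ tied to k this way. Start at k = 2, θ = 37.7: P(X<70.9) ≈ 0.561.
Too low — raise k to concentrate. Iterating converges to k ≈ 5.79.
Then θ = 37.7/(5.79−1) ≈ 7.87.

k ≈ 5.79, θ ≈ 7.87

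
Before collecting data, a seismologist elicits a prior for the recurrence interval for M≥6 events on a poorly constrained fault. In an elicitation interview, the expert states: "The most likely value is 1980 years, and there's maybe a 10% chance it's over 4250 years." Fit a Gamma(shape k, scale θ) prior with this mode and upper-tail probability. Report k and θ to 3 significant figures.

k ≈ 4.29, θ ≈ 601

Gamma(k,θ) with k>1 has mode (k−1)θ, so θ = 1980/(k−1).
Need P(X < 4250) = 0.9 with θ tied to k this way. Start at k = 2, θ = 1980: P(X<4250) ≈ 0.632.
Too low — raise k to concentrate. Iterating converges to k ≈ 4.29.
Then θ = 1980/(4.29−1) ≈ 601.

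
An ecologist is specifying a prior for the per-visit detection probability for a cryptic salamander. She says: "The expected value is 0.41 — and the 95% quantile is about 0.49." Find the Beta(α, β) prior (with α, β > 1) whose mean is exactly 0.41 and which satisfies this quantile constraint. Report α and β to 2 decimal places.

With mean 0.41 fixed, write α = 0.41s, β = 0.59s where s = α+β.
Need P(θ < 0.49) = 0.95 under Beta(0.41s, 0.59s). Normal approximation: (q−m)/√(m(1−m)/s) ≈ z_{0.95} = 1.64, so s ≈ 0.41·0.59·(1.64)²/(0.49−0.41)² = 102.3.
At s = 102.3: P(θ<0.49) ≈ 0.949. Adjusting to match 0.95 gives s ≈ 103.95.
So α = 0.41·103.95 ≈ 42.62, β = 0.59·103.95 ≈ 61.33.

α ≈ 42.62, β ≈ 61.33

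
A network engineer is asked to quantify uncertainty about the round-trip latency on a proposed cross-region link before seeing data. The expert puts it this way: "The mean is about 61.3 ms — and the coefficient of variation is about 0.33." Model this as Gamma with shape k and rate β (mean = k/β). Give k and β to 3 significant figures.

k ≈ 9.18, β ≈ 0.15

For Gamma(k, rate β): mean = k/β, variance = k/β², so CV = 1/√k.
CV = 0.33, hence k = 1/CV² = 9.18.
Then β = k/mean = 9.18/61.3 = 0.15.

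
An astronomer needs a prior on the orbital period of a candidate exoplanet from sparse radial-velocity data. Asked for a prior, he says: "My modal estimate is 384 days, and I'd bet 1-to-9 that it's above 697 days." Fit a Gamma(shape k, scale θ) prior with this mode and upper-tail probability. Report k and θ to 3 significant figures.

Gamma(k,θ) with k>1 has mode (k−1)θ, so θ = 384/(k−1).
Need P(X < 697) = 0.9 with θ tied to k this way. Start at k = 2, θ = 384: P(X<697) ≈ 0.542.
Too low — raise k to concentrate. Iterating converges to k ≈ 6.36.
Then θ = 384/(6.36−1) ≈ 71.6.

k ≈ 6.36, θ ≈ 71.6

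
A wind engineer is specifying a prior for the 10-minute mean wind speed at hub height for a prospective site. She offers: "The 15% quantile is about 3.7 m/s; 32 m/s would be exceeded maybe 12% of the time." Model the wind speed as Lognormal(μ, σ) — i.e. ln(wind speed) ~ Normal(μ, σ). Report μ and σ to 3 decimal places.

μ ≈ 2.319, σ ≈ 0.976

If T ~ Lognormal(μ,σ) then ln T ~ Normal(μ,σ), so the p-quantile of ln T is μ + z_p·σ.
ln(3.7) = 1.308 and ln(32) = 3.466; z_{0.15} = -1.036, z_{0.88} = 1.175.
σ = (3.466 − 1.308)/(1.175 − (-1.036)) = 0.976.
μ = 1.308 − (-1.036)·0.976 = 2.319.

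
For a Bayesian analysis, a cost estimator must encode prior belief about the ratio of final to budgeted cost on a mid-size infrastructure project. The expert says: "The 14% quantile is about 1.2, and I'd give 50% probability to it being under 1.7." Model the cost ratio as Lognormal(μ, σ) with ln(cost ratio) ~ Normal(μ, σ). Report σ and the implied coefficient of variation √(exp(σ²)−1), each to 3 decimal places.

If T ~ Lognormal(μ,σ) then ln T ~ Normal(μ,σ), so the p-quantile of ln T is μ + z_p·σ.
ln(1.2) = 0.1823 and ln(1.7) = 0.5306; z_{0.14} = -1.08, z_{0.5} = 0.
σ = (0.5306 − 0.1823)/(0 − (-1.08)) = 0.322.
μ = 0.1823 − (-1.08)·0.322 = 0.531.
CV = √(exp(σ²)−1) = √(exp(0.1039)−1) = 0.331.

σ ≈ 0.322, CV ≈ 0.331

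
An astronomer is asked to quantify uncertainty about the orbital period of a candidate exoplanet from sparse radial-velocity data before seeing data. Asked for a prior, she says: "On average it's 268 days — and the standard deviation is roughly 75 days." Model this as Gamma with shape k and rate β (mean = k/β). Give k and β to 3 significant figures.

For Gamma(k, rate β): mean = k/β, variance = k/β², so CV = 1/√k.
CV = SD/mean = 75/268 = 0.2799, hence k = 1/CV² = 12.8.
Then β = k/mean = 12.8/268 = 0.0476.

k ≈ 12.8, β ≈ 0.0476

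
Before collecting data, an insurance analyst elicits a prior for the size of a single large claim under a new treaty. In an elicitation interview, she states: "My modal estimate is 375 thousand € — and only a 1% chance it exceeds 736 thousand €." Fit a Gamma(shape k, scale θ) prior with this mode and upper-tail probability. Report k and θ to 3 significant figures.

k ≈ 11.8, θ ≈ 34.6

Gamma(k,θ) with k>1 has mode (k−1)θ, so θ = 375/(k−1).
Need P(X < 736) = 0.99 with θ tied to k this way. Start at k = 2, θ = 375: P(X<736) ≈ 0.584.
Too low — raise k to concentrate. Iterating converges to k ≈ 11.8.
Then θ = 375/(11.8−1) ≈ 34.6.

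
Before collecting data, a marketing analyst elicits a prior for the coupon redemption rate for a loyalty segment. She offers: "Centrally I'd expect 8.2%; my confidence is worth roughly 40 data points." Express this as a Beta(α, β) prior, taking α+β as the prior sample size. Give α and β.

α = 3.28, β = 36.72

Under the effective-sample-size interpretation, Beta(α, β) has prior mean α/(α+β) and prior sample size α+β.
So α+β = 40 and α/(α+β) = 0.082, giving α = 0.082·40 = 3.28 and β = 40 − 3.28 = 36.72.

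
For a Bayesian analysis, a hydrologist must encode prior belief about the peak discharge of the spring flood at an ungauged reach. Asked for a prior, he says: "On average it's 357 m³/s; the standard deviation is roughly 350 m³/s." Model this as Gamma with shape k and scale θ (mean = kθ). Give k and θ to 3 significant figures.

For Gamma(k, scale θ): mean = kθ, variance = kθ², so CV = 1/√k.
CV = SD/mean = 350/357 = 0.9804, hence k = 1/CV² = 1.04.
Then θ = mean/k = 357/1.04 = 343.

k ≈ 1.04, θ ≈ 343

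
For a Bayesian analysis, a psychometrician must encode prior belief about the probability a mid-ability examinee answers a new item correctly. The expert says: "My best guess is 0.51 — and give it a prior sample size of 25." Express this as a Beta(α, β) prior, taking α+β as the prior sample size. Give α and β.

α = 12.75, β = 12.25

Under the effective-sample-size interpretation, Beta(α, β) has prior mean α/(α+β) and prior sample size α+β.
So α+β = 25 and α/(α+β) = 0.51, giving α = 0.51·25 = 12.75 and β = 25 − 12.75 = 12.25.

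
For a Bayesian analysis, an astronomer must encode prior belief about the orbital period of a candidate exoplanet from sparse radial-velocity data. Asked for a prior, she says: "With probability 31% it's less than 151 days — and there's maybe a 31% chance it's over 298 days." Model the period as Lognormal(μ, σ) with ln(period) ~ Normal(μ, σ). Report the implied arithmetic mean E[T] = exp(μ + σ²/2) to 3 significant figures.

E[T] ≈ 268 days

If T ~ Lognormal(μ,σ) then ln T ~ Normal(μ,σ), so the p-quantile of ln T is μ + z_p·σ.
ln(151) = 5.017 and ln(298) = 5.697; z_{0.31} = -0.4959, z_{0.69} = 0.4959.
σ = (5.697 − 5.017)/(0.4959 − (-0.4959)) = 0.686.
μ = 5.017 − (-0.4959)·0.686 = 5.357.
E[T] = exp(μ + σ²/2) = exp(5.357 + 0.2350) = 268 days.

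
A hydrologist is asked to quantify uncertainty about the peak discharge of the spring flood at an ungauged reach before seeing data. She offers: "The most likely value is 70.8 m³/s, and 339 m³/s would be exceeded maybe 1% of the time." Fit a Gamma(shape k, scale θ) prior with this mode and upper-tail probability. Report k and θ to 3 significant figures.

k ≈ 2.62, θ ≈ 43.7

Gamma(k,θ) with k>1 has mode (k−1)θ, so θ = 70.8/(k−1).
Need P(X < 339) = 0.99 with θ tied to k this way. Start at k = 2, θ = 70.8: P(X<339) ≈ 0.952.
Too low — raise k to concentrate. Iterating converges to k ≈ 2.62.
Then θ = 70.8/(2.62−1) ≈ 43.7.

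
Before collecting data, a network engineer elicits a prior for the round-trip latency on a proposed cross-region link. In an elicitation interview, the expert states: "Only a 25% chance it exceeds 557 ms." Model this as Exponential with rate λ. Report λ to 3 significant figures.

λ ≈ 0.00249

P(T > 557.0) = e^(−λ·557.0) = 0.25, so λ = −ln(0.25)/557.0 = 0.00249.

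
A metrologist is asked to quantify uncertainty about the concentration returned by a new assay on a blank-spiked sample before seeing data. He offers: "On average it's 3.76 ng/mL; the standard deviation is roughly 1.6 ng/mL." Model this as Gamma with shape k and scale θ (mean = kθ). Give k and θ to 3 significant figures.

k ≈ 5.52, θ ≈ 0.681

For Gamma(k, scale θ): mean = kθ, variance = kθ², so CV = 1/√k.
CV = SD/mean = 1.6/3.76 = 0.4255, hence k = 1/CV² = 5.52.
Then θ = mean/k = 3.76/5.52 = 0.681.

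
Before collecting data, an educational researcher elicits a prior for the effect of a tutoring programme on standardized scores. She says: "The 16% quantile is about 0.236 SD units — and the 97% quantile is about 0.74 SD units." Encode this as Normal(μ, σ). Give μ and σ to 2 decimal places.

The p-quantile of Normal(μ,σ) is μ + z_p·σ, with z_{0.16} = -0.9945 and z_{0.97} = 1.881.
Eliminate σ: μ = (z₂·x₁ − z₁·x₂)/(z₂ − z₁) = (1.881·0.236 − (-0.9945)·0.74)/2.875 = 0.41.
Then σ = (x₂ − x₁)/(z₂ − z₁) = (0.74 − 0.236)/2.875 = 0.18.

μ = 0.41, σ = 0.18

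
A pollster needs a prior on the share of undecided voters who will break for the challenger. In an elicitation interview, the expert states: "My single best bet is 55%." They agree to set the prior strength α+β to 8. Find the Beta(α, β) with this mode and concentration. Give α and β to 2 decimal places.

α = 4.30, β = 3.70

For α,β > 1 the Beta mode is (α−1)/(α+β−2). With α+β = 8, the mode is (α−1)/6.
Set (α−1)/6 = 0.55 → α = 1 + 0.55·6 = 4.30.
β = 8 − α = 3.70.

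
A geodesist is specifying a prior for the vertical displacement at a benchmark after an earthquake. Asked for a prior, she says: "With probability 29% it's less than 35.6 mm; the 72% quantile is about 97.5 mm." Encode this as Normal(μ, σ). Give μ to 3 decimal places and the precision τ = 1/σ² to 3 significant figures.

For Normal(μ,σ), the p-quantile is μ + z_p·σ. Here z_{0.29} = -0.5534, z_{0.72} = 0.5828.
So 35.6 = μ − 0.5534σ and 97.5 = μ + 0.5828σ.
Subtracting: σ = (97.5 − 35.6)/(0.5828 − (-0.5534)) = 54.479.
Then μ = 35.6 − (-0.5534)·54.479 = 65.748.
Precision τ = 1/σ² = 1/54.48² = 0.000337.

μ = 65.748, τ = 0.000337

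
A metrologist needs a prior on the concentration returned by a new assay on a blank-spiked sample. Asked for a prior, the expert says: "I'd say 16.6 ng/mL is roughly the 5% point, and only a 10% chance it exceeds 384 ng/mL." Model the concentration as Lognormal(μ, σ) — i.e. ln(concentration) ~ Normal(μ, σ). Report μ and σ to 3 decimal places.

If T ~ Lognormal(μ,σ) then ln T ~ Normal(μ,σ), so the p-quantile of ln T is μ + z_p·σ.
ln(16.6) = 2.809 and ln(384) = 5.951; z_{0.05} = -1.645, z_{0.9} = 1.282.
σ = (5.951 − 2.809)/(1.282 − (-1.645)) = 1.073.
μ = 2.809 − (-1.645)·1.073 = 4.575.

μ ≈ 4.575, σ ≈ 1.073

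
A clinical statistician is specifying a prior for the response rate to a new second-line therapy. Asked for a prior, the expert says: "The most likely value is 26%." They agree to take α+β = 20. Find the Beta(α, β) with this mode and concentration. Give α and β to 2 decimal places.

α = 5.68, β = 14.32

For α,β > 1 the Beta mode is (α−1)/(α+β−2). With α+β = 20, the mode is (α−1)/18.
Set (α−1)/18 = 0.26 → α = 1 + 0.26·18 = 5.68.
β = 20 − α = 14.32.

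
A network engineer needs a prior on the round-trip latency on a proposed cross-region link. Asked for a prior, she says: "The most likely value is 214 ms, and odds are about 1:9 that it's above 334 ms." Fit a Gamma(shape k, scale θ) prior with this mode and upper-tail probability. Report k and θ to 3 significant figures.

k ≈ 10.4, θ ≈ 22.7

Gamma(k,θ) with k>1 has mode (k−1)θ, so θ = 214/(k−1).
Need P(X < 334) = 0.9 with θ tied to k this way. Start at k = 2, θ = 214: P(X<334) ≈ 0.462.
Too low — raise k to concentrate. Iterating converges to k ≈ 10.4.
Then θ = 214/(10.4−1) ≈ 22.7.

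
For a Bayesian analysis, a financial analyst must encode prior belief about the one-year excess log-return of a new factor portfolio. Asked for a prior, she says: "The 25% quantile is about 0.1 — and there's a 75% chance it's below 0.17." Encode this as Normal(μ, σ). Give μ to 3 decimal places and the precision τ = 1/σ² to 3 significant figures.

μ = 0.135, τ = 371

The p-quantile of Normal(μ,σ) is μ + z_p·σ, with z_{0.25} = -0.6745 and z_{0.75} = 0.6745.
Eliminate σ: μ = (z₂·x₁ − z₁·x₂)/(z₂ − z₁) = (0.6745·0.1 − (-0.6745)·0.17)/1.349 = 0.135.
Then σ = (x₂ − x₁)/(z₂ − z₁) = (0.17 − 0.1)/1.349 = 0.052.
Precision τ = 1/σ² = 1/0.05189² = 371.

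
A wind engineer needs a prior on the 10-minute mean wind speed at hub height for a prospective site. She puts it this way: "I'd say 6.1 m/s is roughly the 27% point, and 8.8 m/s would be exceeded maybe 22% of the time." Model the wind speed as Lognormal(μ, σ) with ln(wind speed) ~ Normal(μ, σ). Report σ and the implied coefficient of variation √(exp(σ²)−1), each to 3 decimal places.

σ ≈ 0.265, CV ≈ 0.269

If T ~ Lognormal(μ,σ) then ln T ~ Normal(μ,σ), so the p-quantile of ln T is μ + z_p·σ.
ln(6.1) = 1.808 and ln(8.8) = 2.175; z_{0.27} = -0.6128, z_{0.78} = 0.7722.
σ = (2.175 − 1.808)/(0.7722 − (-0.6128)) = 0.265.
μ = 1.808 − (-0.6128)·0.265 = 1.970.
CV = √(exp(σ²)−1) = √(exp(0.0700)−1) = 0.269.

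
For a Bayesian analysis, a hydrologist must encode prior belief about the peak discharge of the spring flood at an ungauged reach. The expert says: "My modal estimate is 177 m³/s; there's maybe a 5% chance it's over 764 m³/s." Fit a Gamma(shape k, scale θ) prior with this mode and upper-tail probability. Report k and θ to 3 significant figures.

k ≈ 2.16, θ ≈ 153

Gamma(k,θ) with k>1 has mode (k−1)θ, so θ = 177/(k−1).
Need P(X < 764) = 0.95 with θ tied to k this way. Start at k = 2, θ = 177: P(X<764) ≈ 0.929.
Too low — raise k to concentrate. Iterating converges to k ≈ 2.16.
Then θ = 177/(2.16−1) ≈ 153.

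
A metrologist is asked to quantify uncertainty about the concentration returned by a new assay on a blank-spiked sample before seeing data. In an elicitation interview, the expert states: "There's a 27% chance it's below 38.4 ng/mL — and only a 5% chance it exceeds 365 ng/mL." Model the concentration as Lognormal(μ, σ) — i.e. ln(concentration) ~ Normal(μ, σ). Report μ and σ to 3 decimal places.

μ ≈ 4.259, σ ≈ 0.997

If T ~ Lognormal(μ,σ) then ln T ~ Normal(μ,σ), so the p-quantile of ln T is μ + z_p·σ.
ln(38.4) = 3.648 and ln(365) = 5.9; z_{0.27} = -0.6128, z_{0.95} = 1.645.
σ = (5.9 − 3.648)/(1.645 − (-0.6128)) = 0.997.
μ = 3.648 − (-0.6128)·0.997 = 4.259.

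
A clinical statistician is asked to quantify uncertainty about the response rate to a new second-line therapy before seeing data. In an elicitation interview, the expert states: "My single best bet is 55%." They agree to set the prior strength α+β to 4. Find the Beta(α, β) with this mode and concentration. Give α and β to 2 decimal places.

α = 2.10, β = 1.90

For α,β > 1 the Beta mode is (α−1)/(α+β−2). With α+β = 4, the mode is (α−1)/2.
Set (α−1)/2 = 0.55 → α = 1 + 0.55·2 = 2.10.
β = 4 − α = 1.90.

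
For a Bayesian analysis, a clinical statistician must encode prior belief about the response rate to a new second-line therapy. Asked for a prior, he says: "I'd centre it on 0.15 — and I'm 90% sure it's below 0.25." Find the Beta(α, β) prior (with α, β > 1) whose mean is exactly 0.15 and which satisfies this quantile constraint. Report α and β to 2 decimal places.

α ≈ 3.40, β ≈ 19.25

With mean 0.15 fixed, write α = 0.15s, β = 0.85s where s = α+β.
Need P(θ < 0.25) = 0.9 under Beta(0.15s, 0.85s). Normal approximation: (q−m)/√(m(1−m)/s) ≈ z_{0.9} = 1.28, so s ≈ 0.15·0.85·(1.28)²/(0.25−0.15)² = 20.9.
At s = 20.9: P(θ<0.25) ≈ 0.893. Adjusting to match 0.9 gives s ≈ 22.65.
So α = 0.15·22.65 ≈ 3.40, β = 0.85·22.65 ≈ 19.25.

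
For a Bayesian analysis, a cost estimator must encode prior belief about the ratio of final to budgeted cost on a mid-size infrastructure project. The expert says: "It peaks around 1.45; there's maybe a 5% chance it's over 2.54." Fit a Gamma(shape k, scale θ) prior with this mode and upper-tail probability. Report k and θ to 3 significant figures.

Gamma(k,θ) with k>1 has mode (k−1)θ, so θ = 1.45/(k−1).
Need P(X < 2.54) = 0.95 with θ tied to k this way. Start at k = 2, θ = 1.45: P(X<2.54) ≈ 0.523.
Too low — raise k to concentrate. Iterating converges to k ≈ 9.88.
Then θ = 1.45/(9.88−1) ≈ 0.163.

k ≈ 9.88, θ ≈ 0.163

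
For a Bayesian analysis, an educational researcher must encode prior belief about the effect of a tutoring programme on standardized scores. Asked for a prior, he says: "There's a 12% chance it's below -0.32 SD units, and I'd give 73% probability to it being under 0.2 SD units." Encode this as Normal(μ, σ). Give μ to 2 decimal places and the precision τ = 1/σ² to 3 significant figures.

The p-quantile of Normal(μ,σ) is μ + z_p·σ, with z_{0.12} = -1.175 and z_{0.73} = 0.6128.
Eliminate σ: μ = (z₂·x₁ − z₁·x₂)/(z₂ − z₁) = (0.6128·-0.32 − (-1.175)·0.2)/1.788 = 0.02.
Then σ = (x₂ − x₁)/(z₂ − z₁) = (0.2 − -0.32)/1.788 = 0.29.
Precision τ = 1/σ² = 1/0.2909² = 11.8.

μ = 0.02, τ = 11.8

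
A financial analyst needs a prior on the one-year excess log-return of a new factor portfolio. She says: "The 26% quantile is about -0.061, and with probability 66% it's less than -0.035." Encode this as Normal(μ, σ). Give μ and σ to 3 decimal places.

μ = -0.045, σ = 0.025

The p-quantile of Normal(μ,σ) is μ + z_p·σ, with z_{0.26} = -0.6433 and z_{0.66} = 0.4125.
Eliminate σ: μ = (z₂·x₁ − z₁·x₂)/(z₂ − z₁) = (0.4125·-0.061 − (-0.6433)·-0.035)/1.056 = -0.045.
Then σ = (x₂ − x₁)/(z₂ − z₁) = (-0.035 − -0.061)/1.056 = 0.025.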